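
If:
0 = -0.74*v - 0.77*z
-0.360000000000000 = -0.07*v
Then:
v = 5.14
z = -4.94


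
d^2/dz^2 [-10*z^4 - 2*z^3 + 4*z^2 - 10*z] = -120*z^2 - 12*z + 8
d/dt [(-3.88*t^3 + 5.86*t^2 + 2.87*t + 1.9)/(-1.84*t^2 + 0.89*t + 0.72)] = (7.1392*t^4 - 6.9064*t^3 + 2.1154*t^2 + 15.4304*t + 0.3754)/(3.3856*t^4 - 3.2752*t^3 - 1.8575*t^2 + 1.2816*t + 0.5184)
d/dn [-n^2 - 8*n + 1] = -2*n - 8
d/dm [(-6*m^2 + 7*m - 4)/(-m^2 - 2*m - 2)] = (19*m^2 + 16*m - 22)/(m^4 + 4*m^3 + 8*m^2 + 8*m + 4)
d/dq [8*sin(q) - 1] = 8*cos(q)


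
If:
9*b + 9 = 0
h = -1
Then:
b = -1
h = -1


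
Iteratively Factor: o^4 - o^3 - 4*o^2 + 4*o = (o - 1)*(o^3 - 4*o) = (o - 2)*(o - 1)*(o^2 + 2*o) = o*(o - 2)*(o - 1)*(o + 2)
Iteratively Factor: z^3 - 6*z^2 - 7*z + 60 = (z - 4)*(z^2 - 2*z - 15) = (z - 4)*(z + 3)*(z - 5)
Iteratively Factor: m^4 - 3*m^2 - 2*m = (m)*(m^3 - 3*m - 2) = m*(m + 1)*(m^2 - m - 2) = m*(m - 2)*(m + 1)*(m + 1)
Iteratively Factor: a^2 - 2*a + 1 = (a - 1)*(a - 1)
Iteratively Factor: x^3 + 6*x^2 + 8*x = (x + 2)*(x^2 + 4*x) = x*(x + 2)*(x + 4)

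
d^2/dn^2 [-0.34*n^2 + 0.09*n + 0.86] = -0.680000000000000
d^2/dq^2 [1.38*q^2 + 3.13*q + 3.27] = 2.76000000000000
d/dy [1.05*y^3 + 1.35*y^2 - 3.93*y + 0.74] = 3.15*y^2 + 2.7*y - 3.93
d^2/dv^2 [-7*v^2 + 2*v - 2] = -14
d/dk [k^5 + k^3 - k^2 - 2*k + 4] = 5*k^4 + 3*k^2 - 2*k - 2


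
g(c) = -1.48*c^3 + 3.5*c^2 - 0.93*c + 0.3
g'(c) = -4.44*c^2 + 7.0*c - 0.93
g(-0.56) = 2.18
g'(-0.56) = -6.24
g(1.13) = 1.58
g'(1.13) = 1.31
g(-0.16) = 0.54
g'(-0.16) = -2.16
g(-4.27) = 183.31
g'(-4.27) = -111.77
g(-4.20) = 175.60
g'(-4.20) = -108.65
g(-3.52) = 111.49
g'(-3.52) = -80.58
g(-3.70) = 126.62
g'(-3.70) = -87.61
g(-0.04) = 0.34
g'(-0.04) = -1.22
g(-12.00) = 3072.90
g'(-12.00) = -724.29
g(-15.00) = 5796.75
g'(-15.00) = -1104.93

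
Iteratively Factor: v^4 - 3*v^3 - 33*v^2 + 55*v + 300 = (v + 3)*(v^3 - 6*v^2 - 15*v + 100) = (v - 5)*(v + 3)*(v^2 - v - 20) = (v - 5)^2*(v + 3)*(v + 4)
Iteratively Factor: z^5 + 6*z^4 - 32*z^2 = (z + 4)*(z^4 + 2*z^3 - 8*z^2) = z*(z + 4)*(z^3 + 2*z^2 - 8*z) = z*(z - 2)*(z + 4)*(z^2 + 4*z) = z*(z - 2)*(z + 4)^2*(z)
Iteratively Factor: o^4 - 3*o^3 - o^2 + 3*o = (o - 3)*(o^3 - o) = o*(o - 3)*(o^2 - 1) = o*(o - 3)*(o - 1)*(o + 1)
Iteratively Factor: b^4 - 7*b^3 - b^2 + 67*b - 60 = (b - 5)*(b^3 - 2*b^2 - 11*b + 12) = (b - 5)*(b - 1)*(b^2 - b - 12) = (b - 5)*(b - 1)*(b + 3)*(b - 4)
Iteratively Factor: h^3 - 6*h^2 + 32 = (h + 2)*(h^2 - 8*h + 16) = (h - 4)*(h + 2)*(h - 4)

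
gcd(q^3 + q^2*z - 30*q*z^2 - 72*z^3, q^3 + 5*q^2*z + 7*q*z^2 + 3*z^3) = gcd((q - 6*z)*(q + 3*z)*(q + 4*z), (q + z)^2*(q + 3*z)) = q + 3*z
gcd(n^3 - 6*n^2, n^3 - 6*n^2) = n^3 - 6*n^2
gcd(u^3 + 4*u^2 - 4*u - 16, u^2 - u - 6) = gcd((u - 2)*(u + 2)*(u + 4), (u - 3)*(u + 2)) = u + 2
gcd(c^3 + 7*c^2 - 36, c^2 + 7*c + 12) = c + 3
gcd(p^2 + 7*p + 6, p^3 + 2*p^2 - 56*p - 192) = p + 6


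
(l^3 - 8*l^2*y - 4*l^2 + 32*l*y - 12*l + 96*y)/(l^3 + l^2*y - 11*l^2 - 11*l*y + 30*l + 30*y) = (l^2 - 8*l*y + 2*l - 16*y)/(l^2 + l*y - 5*l - 5*y)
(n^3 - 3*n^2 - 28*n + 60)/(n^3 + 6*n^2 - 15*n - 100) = (n^2 - 8*n + 12)/(n^2 + n - 20)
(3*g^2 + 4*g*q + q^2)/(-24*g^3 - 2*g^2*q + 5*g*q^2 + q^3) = (g + q)/(-8*g^2 + 2*g*q + q^2)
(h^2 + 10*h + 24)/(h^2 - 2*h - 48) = (h + 4)/(h - 8)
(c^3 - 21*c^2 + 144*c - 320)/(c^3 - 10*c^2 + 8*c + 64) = (c^2 - 13*c + 40)/(c^2 - 2*c - 8)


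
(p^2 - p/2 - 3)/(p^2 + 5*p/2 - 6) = (2*p^2 - p - 6)/(2*p^2 + 5*p - 12)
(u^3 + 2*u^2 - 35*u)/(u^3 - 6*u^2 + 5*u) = (u + 7)/(u - 1)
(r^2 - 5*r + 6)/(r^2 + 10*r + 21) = (r^2 - 5*r + 6)/(r^2 + 10*r + 21)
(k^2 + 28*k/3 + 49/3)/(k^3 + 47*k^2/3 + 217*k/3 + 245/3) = (3*k + 7)/(3*k^2 + 26*k + 35)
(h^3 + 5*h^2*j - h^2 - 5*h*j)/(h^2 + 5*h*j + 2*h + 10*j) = h*(h - 1)/(h + 2)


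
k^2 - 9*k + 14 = (k - 7)*(k - 2)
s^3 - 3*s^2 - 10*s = s*(s - 5)*(s + 2)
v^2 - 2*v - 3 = (v - 3)*(v + 1)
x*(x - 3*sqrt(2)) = x^2 - 3*sqrt(2)*x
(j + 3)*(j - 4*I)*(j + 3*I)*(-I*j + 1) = -I*j^4 - 3*I*j^3 - 13*I*j^2 + 12*j - 39*I*j + 36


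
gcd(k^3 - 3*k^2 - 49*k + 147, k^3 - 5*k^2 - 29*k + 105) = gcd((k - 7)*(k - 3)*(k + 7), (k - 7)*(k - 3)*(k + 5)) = k^2 - 10*k + 21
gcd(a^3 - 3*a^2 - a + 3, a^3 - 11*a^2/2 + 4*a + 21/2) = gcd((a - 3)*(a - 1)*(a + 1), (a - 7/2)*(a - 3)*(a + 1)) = a^2 - 2*a - 3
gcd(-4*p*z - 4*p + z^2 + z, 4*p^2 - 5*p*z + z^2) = -4*p + z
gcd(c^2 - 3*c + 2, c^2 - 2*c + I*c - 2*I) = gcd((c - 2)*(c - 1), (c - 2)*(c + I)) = c - 2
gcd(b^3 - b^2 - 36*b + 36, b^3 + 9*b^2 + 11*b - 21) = b - 1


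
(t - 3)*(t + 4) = t^2 + t - 12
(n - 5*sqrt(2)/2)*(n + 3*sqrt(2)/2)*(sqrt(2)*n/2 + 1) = sqrt(2)*n^3/2 - 19*sqrt(2)*n/4 - 15/2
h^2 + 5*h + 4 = (h + 1)*(h + 4)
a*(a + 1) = a^2 + a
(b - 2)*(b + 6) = b^2 + 4*b - 12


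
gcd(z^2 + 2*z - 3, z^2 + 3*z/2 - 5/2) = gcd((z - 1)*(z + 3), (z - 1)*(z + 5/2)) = z - 1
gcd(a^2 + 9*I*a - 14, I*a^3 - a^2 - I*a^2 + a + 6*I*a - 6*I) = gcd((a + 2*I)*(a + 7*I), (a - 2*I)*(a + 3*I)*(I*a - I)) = 1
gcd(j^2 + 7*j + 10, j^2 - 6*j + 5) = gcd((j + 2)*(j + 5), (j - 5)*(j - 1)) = 1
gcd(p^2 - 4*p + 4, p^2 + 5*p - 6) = 1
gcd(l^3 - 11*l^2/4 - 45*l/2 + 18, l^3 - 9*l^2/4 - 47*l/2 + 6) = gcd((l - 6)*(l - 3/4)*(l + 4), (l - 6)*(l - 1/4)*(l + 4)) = l^2 - 2*l - 24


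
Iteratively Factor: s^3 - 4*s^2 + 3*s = (s - 3)*(s^2 - s) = s*(s - 3)*(s - 1)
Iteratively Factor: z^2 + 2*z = (z + 2)*(z)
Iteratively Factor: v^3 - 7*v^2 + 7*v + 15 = (v + 1)*(v^2 - 8*v + 15) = (v - 3)*(v + 1)*(v - 5)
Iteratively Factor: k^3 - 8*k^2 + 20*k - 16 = (k - 4)*(k^2 - 4*k + 4) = (k - 4)*(k - 2)*(k - 2)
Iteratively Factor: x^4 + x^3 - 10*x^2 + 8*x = (x)*(x^3 + x^2 - 10*x + 8) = x*(x + 4)*(x^2 - 3*x + 2) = x*(x - 1)*(x + 4)*(x - 2)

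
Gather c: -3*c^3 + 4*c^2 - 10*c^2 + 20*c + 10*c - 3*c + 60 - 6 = -3*c^3 - 6*c^2 + 27*c + 54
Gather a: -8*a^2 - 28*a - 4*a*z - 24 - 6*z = -8*a^2 + a*(-4*z - 28) - 6*z - 24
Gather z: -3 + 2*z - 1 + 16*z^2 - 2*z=16*z^2 - 4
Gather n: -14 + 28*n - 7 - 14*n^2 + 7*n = -14*n^2 + 35*n - 21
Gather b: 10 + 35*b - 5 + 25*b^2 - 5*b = 25*b^2 + 30*b + 5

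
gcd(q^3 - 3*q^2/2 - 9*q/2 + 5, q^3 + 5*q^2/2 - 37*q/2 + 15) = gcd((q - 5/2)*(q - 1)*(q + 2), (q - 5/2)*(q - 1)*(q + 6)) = q^2 - 7*q/2 + 5/2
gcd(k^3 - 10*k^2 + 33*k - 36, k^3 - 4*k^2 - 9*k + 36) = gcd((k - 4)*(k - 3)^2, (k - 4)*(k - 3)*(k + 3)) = k^2 - 7*k + 12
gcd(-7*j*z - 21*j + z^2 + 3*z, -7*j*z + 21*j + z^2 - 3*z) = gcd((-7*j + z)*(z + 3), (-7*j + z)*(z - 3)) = -7*j + z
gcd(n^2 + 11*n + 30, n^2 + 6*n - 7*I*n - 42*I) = n + 6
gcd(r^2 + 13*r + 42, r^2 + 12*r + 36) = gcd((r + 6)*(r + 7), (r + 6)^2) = r + 6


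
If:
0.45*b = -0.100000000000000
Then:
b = -0.22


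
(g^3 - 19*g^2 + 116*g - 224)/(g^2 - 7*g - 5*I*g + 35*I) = (g^2 - 12*g + 32)/(g - 5*I)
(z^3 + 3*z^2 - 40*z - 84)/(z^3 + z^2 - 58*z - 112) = (z - 6)/(z - 8)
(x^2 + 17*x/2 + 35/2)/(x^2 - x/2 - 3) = (2*x^2 + 17*x + 35)/(2*x^2 - x - 6)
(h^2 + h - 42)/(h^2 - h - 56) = (h - 6)/(h - 8)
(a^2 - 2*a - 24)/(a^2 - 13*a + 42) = (a + 4)/(a - 7)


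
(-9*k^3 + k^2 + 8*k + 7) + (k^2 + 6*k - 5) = -9*k^3 + 2*k^2 + 14*k + 2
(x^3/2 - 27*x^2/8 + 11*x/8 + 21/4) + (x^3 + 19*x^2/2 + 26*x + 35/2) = 3*x^3/2 + 49*x^2/8 + 219*x/8 + 91/4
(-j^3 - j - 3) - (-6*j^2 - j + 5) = -j^3 + 6*j^2 - 8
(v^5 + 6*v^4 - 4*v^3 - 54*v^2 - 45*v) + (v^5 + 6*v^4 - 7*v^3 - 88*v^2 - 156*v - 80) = 2*v^5 + 12*v^4 - 11*v^3 - 142*v^2 - 201*v - 80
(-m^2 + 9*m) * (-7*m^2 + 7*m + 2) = 7*m^4 - 70*m^3 + 61*m^2 + 18*m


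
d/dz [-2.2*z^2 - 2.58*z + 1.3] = -4.4*z - 2.58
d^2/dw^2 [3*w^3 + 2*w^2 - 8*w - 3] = 18*w + 4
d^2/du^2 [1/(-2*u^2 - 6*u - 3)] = 4*(2*u^2 + 6*u - 2*(2*u + 3)^2 + 3)/(2*u^2 + 6*u + 3)^3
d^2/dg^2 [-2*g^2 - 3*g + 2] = -4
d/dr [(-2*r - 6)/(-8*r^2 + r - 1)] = 2*(8*r^2 - r - (r + 3)*(16*r - 1) + 1)/(8*r^2 - r + 1)^2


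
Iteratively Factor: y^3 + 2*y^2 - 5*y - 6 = (y + 3)*(y^2 - y - 2) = (y + 1)*(y + 3)*(y - 2)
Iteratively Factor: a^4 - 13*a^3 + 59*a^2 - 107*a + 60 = (a - 5)*(a^3 - 8*a^2 + 19*a - 12) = (a - 5)*(a - 4)*(a^2 - 4*a + 3) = (a - 5)*(a - 4)*(a - 1)*(a - 3)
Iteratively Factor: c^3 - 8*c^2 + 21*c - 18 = (c - 2)*(c^2 - 6*c + 9) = (c - 3)*(c - 2)*(c - 3)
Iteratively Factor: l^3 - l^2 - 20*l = (l - 5)*(l^2 + 4*l) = (l - 5)*(l + 4)*(l)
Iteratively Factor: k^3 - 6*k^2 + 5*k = (k)*(k^2 - 6*k + 5) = k*(k - 1)*(k - 5)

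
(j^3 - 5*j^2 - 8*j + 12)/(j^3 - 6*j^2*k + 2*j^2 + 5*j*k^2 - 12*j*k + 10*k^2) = (j^2 - 7*j + 6)/(j^2 - 6*j*k + 5*k^2)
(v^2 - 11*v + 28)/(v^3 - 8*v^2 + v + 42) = (v - 4)/(v^2 - v - 6)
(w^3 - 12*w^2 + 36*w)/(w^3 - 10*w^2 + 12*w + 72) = w/(w + 2)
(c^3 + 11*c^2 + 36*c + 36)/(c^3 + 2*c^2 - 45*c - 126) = (c + 2)/(c - 7)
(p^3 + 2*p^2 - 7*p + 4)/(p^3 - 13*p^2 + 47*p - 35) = (p^2 + 3*p - 4)/(p^2 - 12*p + 35)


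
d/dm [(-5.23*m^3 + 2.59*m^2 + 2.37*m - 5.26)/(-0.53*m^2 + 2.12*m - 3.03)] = (2.7719*m^4 - 22.1752*m^3 + 54.2876*m^2 - 21.271*m + 3.9701)/(0.2809*m^4 - 2.2472*m^3 + 7.7062*m^2 - 12.8472*m + 9.1809)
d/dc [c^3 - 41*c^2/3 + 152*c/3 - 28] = 3*c^2 - 82*c/3 + 152/3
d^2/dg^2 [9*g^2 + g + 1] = 18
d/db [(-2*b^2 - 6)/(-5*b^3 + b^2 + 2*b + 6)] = 2*(-5*b^4 - 47*b^2 - 6*b + 6)/(25*b^6 - 10*b^5 - 19*b^4 - 56*b^3 + 16*b^2 + 24*b + 36)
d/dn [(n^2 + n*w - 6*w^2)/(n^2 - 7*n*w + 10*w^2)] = -8*w/(n^2 - 10*n*w + 25*w^2)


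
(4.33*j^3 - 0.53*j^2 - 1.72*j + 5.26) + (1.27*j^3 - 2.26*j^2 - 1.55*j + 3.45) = 5.6*j^3 - 2.79*j^2 - 3.27*j + 8.71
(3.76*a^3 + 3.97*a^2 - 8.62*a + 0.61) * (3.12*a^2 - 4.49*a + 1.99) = 11.7312*a^5 - 4.496*a^4 - 37.2373*a^3 + 48.5073*a^2 - 19.8927*a + 1.2139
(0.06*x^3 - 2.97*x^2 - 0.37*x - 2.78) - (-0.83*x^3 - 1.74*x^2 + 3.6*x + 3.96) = 0.89*x^3 - 1.23*x^2 - 3.97*x - 6.74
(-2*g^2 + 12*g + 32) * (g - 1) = -2*g^3 + 14*g^2 + 20*g - 32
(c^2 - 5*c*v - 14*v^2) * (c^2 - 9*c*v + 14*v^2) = c^4 - 14*c^3*v + 45*c^2*v^2 + 56*c*v^3 - 196*v^4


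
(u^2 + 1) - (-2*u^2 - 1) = 3*u^2 + 2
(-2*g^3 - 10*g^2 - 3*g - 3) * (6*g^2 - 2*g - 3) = -12*g^5 - 56*g^4 + 8*g^3 + 18*g^2 + 15*g + 9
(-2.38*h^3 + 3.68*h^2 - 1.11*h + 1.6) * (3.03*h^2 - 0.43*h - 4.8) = -7.2114*h^5 + 12.1738*h^4 + 6.4783*h^3 - 12.3387*h^2 + 4.64*h - 7.68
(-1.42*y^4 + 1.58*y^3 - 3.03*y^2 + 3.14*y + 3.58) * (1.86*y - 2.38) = -2.6412*y^5 + 6.3184*y^4 - 9.3962*y^3 + 13.0518*y^2 - 0.8144*y - 8.5204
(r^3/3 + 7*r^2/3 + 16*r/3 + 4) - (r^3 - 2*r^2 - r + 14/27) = -2*r^3/3 + 13*r^2/3 + 19*r/3 + 94/27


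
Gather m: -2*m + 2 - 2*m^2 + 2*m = 2 - 2*m^2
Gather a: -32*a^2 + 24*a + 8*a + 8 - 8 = -32*a^2 + 32*a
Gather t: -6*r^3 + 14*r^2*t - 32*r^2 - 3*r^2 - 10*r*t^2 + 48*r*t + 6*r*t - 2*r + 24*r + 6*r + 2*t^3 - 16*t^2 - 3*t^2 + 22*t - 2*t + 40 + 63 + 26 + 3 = -6*r^3 - 35*r^2 + 28*r + 2*t^3 + t^2*(-10*r - 19) + t*(14*r^2 + 54*r + 20) + 132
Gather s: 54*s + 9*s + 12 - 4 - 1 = 63*s + 7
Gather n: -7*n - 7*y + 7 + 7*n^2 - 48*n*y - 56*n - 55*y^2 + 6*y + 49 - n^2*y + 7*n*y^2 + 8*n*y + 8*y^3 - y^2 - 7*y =n^2*(7 - y) + n*(7*y^2 - 40*y - 63) + 8*y^3 - 56*y^2 - 8*y + 56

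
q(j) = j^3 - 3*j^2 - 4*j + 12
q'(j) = 3*j^2 - 6*j - 4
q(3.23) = 1.48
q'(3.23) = 7.92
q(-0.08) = 12.30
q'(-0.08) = -3.50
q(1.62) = 1.90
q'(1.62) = -5.85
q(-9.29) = -1011.52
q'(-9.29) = 310.65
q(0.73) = 7.87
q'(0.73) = -6.78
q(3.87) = 9.55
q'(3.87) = 17.71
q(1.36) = 3.53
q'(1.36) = -6.61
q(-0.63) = 13.08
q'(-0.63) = 0.97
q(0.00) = 12.00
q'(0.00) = -4.00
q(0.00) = 12.00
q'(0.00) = -4.00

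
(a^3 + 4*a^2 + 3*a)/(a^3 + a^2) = (a + 3)/a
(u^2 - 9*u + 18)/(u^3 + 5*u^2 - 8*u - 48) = (u - 6)/(u^2 + 8*u + 16)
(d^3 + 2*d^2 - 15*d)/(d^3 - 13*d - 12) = d*(-d^2 - 2*d + 15)/(-d^3 + 13*d + 12)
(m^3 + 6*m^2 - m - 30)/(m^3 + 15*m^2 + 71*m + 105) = (m - 2)/(m + 7)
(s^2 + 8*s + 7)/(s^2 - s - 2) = (s + 7)/(s - 2)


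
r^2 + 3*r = r*(r + 3)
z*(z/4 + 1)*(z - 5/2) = z^3/4 + 3*z^2/8 - 5*z/2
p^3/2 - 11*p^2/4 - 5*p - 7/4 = (p/2 + 1/2)*(p - 7)*(p + 1/2)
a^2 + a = a*(a + 1)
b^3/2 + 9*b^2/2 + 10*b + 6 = (b/2 + 1)*(b + 1)*(b + 6)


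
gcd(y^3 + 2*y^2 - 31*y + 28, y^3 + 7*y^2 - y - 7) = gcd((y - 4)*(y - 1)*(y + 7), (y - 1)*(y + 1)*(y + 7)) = y^2 + 6*y - 7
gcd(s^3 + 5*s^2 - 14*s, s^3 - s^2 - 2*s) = s^2 - 2*s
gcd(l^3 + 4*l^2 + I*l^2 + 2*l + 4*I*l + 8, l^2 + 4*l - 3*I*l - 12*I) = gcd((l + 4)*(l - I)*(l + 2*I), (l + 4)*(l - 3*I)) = l + 4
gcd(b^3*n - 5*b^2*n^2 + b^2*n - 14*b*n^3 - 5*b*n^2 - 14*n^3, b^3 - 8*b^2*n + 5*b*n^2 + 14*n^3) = b - 7*n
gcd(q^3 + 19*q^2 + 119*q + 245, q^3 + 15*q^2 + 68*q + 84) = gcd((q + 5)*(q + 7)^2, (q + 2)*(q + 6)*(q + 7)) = q + 7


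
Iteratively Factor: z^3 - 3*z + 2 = (z - 1)*(z^2 + z - 2) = (z - 1)^2*(z + 2)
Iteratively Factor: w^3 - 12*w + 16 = (w + 4)*(w^2 - 4*w + 4) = (w - 2)*(w + 4)*(w - 2)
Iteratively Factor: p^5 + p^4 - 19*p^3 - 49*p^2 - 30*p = (p + 3)*(p^4 - 2*p^3 - 13*p^2 - 10*p) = p*(p + 3)*(p^3 - 2*p^2 - 13*p - 10) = p*(p - 5)*(p + 3)*(p^2 + 3*p + 2) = p*(p - 5)*(p + 2)*(p + 3)*(p + 1)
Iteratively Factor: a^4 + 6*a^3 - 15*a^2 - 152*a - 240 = (a + 3)*(a^3 + 3*a^2 - 24*a - 80) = (a - 5)*(a + 3)*(a^2 + 8*a + 16) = (a - 5)*(a + 3)*(a + 4)*(a + 4)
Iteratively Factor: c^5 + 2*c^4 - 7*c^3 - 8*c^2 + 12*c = (c - 1)*(c^4 + 3*c^3 - 4*c^2 - 12*c) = (c - 1)*(c + 3)*(c^3 - 4*c) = (c - 2)*(c - 1)*(c + 3)*(c^2 + 2*c) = (c - 2)*(c - 1)*(c + 2)*(c + 3)*(c)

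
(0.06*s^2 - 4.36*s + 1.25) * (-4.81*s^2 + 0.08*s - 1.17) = -0.2886*s^4 + 20.9764*s^3 - 6.4315*s^2 + 5.2012*s - 1.4625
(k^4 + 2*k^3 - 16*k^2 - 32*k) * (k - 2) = k^5 - 20*k^3 + 64*k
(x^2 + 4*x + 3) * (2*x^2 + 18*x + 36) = 2*x^4 + 26*x^3 + 114*x^2 + 198*x + 108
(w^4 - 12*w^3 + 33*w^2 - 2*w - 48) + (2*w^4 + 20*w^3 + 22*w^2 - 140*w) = 3*w^4 + 8*w^3 + 55*w^2 - 142*w - 48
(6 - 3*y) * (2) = 12 - 6*y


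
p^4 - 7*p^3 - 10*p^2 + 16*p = p*(p - 8)*(p - 1)*(p + 2)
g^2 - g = g*(g - 1)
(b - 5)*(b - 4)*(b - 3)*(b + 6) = b^4 - 6*b^3 - 25*b^2 + 222*b - 360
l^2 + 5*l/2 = l*(l + 5/2)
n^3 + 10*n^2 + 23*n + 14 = (n + 1)*(n + 2)*(n + 7)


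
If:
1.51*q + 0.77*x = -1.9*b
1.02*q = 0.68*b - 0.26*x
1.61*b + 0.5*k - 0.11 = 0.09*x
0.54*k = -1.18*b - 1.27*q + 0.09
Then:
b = -0.01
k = 0.29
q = -0.04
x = 0.11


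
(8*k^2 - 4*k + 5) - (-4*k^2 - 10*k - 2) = 12*k^2 + 6*k + 7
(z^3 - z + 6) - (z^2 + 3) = z^3 - z^2 - z + 3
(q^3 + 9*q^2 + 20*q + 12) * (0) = 0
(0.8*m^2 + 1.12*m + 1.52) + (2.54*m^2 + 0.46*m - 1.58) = 3.34*m^2 + 1.58*m - 0.0600000000000001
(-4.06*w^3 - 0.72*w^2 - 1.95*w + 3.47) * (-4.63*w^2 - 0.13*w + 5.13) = 18.7978*w^5 + 3.8614*w^4 - 11.7057*w^3 - 19.5062*w^2 - 10.4546*w + 17.8011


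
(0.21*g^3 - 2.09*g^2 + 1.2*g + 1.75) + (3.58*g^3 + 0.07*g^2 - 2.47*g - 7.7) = 3.79*g^3 - 2.02*g^2 - 1.27*g - 5.95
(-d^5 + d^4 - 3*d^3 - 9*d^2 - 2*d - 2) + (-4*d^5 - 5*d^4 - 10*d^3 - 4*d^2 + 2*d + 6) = -5*d^5 - 4*d^4 - 13*d^3 - 13*d^2 + 4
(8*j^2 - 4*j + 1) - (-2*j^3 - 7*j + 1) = 2*j^3 + 8*j^2 + 3*j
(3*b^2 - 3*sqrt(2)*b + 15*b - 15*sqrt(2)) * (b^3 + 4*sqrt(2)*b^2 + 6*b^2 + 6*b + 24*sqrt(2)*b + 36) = 3*b^5 + 9*sqrt(2)*b^4 + 33*b^4 + 84*b^3 + 99*sqrt(2)*b^3 - 66*b^2 + 252*sqrt(2)*b^2 - 198*sqrt(2)*b - 180*b - 540*sqrt(2)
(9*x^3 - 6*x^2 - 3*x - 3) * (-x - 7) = -9*x^4 - 57*x^3 + 45*x^2 + 24*x + 21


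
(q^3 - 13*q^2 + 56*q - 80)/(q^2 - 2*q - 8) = (q^2 - 9*q + 20)/(q + 2)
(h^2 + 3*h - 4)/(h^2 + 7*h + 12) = (h - 1)/(h + 3)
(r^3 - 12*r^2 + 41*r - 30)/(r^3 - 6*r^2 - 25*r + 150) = (r - 1)/(r + 5)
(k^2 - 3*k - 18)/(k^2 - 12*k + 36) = (k + 3)/(k - 6)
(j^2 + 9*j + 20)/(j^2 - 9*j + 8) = (j^2 + 9*j + 20)/(j^2 - 9*j + 8)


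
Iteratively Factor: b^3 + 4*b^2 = (b)*(b^2 + 4*b) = b*(b + 4)*(b)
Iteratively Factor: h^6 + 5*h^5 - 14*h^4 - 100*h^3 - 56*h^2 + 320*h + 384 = (h + 2)*(h^5 + 3*h^4 - 20*h^3 - 60*h^2 + 64*h + 192) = (h + 2)*(h + 3)*(h^4 - 20*h^2 + 64) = (h - 4)*(h + 2)*(h + 3)*(h^3 + 4*h^2 - 4*h - 16) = (h - 4)*(h + 2)*(h + 3)*(h + 4)*(h^2 - 4) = (h - 4)*(h - 2)*(h + 2)*(h + 3)*(h + 4)*(h + 2)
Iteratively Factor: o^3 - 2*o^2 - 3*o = (o - 3)*(o^2 + o) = o*(o - 3)*(o + 1)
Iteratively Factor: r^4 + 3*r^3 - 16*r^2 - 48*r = (r - 4)*(r^3 + 7*r^2 + 12*r) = (r - 4)*(r + 4)*(r^2 + 3*r) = (r - 4)*(r + 3)*(r + 4)*(r)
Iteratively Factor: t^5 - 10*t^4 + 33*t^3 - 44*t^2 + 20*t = (t - 5)*(t^4 - 5*t^3 + 8*t^2 - 4*t) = (t - 5)*(t - 2)*(t^3 - 3*t^2 + 2*t) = t*(t - 5)*(t - 2)*(t^2 - 3*t + 2) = t*(t - 5)*(t - 2)*(t - 1)*(t - 2)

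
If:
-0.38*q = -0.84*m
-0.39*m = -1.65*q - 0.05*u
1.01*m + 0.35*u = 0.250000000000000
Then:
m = -0.01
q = -0.03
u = 0.75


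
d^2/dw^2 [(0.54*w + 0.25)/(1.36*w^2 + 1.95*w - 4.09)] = ((0.54*w + 0.25)*(2.72*w + 1.95)*(5.44*w + 3.9) - (4.4064*w + 2.786)*(1.36*w^2 + 1.95*w - 4.09))/(1.36*w^2 + 1.95*w - 4.09)^3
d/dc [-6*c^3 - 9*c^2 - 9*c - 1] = -18*c^2 - 18*c - 9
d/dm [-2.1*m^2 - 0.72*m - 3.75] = -4.2*m - 0.72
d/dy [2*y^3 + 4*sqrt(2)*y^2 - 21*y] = 6*y^2 + 8*sqrt(2)*y - 21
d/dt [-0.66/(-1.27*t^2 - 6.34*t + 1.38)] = (-1.6764*t - 4.1844)/(1.27*t^2 + 6.34*t - 1.38)^2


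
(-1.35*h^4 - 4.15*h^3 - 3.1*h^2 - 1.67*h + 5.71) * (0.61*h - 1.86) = -0.8235*h^5 - 0.0205000000000002*h^4 + 5.828*h^3 + 4.7473*h^2 + 6.5893*h - 10.6206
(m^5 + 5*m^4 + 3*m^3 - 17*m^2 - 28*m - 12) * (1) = m^5 + 5*m^4 + 3*m^3 - 17*m^2 - 28*m - 12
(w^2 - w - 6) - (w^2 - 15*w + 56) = 14*w - 62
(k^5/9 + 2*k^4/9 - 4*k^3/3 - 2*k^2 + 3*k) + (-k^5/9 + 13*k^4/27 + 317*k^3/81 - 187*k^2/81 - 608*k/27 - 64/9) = 19*k^4/27 + 209*k^3/81 - 349*k^2/81 - 527*k/27 - 64/9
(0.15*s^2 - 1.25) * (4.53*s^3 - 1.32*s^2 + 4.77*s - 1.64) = 0.6795*s^5 - 0.198*s^4 - 4.947*s^3 + 1.404*s^2 - 5.9625*s + 2.05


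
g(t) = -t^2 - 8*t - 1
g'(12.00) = -32.00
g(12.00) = -241.00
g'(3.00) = -14.00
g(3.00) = -34.00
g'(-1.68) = -4.64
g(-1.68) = 9.62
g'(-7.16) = 6.32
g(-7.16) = 5.01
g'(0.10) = -8.20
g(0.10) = -1.81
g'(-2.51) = -2.98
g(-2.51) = 12.78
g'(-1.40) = -5.20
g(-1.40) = 8.24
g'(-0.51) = -6.98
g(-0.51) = 2.82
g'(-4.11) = 0.22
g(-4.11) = 14.99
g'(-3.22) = -1.56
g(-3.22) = 14.39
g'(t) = -2*t - 8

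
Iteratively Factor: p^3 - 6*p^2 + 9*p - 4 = (p - 1)*(p^2 - 5*p + 4) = (p - 1)^2*(p - 4)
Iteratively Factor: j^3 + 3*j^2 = (j)*(j^2 + 3*j) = j^2*(j + 3)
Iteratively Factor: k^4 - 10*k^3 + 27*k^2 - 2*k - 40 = (k - 5)*(k^3 - 5*k^2 + 2*k + 8) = (k - 5)*(k + 1)*(k^2 - 6*k + 8) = (k - 5)*(k - 4)*(k + 1)*(k - 2)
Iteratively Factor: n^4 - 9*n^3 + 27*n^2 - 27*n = (n - 3)*(n^3 - 6*n^2 + 9*n) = n*(n - 3)*(n^2 - 6*n + 9) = n*(n - 3)^2*(n - 3)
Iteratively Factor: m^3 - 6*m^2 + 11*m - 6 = (m - 2)*(m^2 - 4*m + 3) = (m - 2)*(m - 1)*(m - 3)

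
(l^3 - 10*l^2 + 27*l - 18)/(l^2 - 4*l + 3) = l - 6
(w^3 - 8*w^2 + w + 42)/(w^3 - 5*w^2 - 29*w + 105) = (w + 2)/(w + 5)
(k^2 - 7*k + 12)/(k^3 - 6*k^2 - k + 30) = (k - 4)/(k^2 - 3*k - 10)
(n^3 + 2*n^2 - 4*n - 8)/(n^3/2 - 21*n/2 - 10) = 2*(-n^3 - 2*n^2 + 4*n + 8)/(-n^3 + 21*n + 20)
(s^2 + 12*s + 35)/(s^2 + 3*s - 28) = (s + 5)/(s - 4)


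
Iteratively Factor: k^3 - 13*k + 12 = (k - 1)*(k^2 + k - 12) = (k - 1)*(k + 4)*(k - 3)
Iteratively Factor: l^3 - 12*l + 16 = (l - 2)*(l^2 + 2*l - 8) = (l - 2)*(l + 4)*(l - 2)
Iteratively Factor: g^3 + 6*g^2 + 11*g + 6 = (g + 1)*(g^2 + 5*g + 6) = (g + 1)*(g + 2)*(g + 3)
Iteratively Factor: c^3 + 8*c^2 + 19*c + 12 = (c + 4)*(c^2 + 4*c + 3) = (c + 3)*(c + 4)*(c + 1)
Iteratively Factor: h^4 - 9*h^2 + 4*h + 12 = (h + 3)*(h^3 - 3*h^2 + 4) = (h - 2)*(h + 3)*(h^2 - h - 2) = (h - 2)^2*(h + 3)*(h + 1)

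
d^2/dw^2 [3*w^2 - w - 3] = 6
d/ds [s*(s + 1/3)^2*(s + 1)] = 4*s^3 + 5*s^2 + 14*s/9 + 1/9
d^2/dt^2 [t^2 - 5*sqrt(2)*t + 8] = 2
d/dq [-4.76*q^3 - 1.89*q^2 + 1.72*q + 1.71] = -14.28*q^2 - 3.78*q + 1.72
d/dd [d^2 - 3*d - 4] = 2*d - 3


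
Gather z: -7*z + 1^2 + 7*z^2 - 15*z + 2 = 7*z^2 - 22*z + 3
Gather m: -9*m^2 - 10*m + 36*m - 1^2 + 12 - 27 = -9*m^2 + 26*m - 16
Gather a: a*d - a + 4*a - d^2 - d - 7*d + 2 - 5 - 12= a*(d + 3) - d^2 - 8*d - 15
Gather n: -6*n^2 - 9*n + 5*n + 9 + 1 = -6*n^2 - 4*n + 10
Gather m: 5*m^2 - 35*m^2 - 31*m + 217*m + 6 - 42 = -30*m^2 + 186*m - 36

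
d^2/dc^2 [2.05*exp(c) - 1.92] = 2.05*exp(c)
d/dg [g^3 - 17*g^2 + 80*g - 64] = 3*g^2 - 34*g + 80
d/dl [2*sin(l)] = 2*cos(l)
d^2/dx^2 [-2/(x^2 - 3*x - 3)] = 4*(-x^2 + 3*x + (2*x - 3)^2 + 3)/(-x^2 + 3*x + 3)^3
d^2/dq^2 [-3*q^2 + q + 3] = -6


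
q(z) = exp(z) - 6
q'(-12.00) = 0.00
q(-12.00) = -6.00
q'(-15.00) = 0.00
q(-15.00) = -6.00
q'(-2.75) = 0.06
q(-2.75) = -5.94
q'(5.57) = 262.43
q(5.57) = 256.43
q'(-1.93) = 0.15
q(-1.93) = -5.85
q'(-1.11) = 0.33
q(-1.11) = -5.67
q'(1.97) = 7.17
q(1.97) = 1.17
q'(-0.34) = 0.71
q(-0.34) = -5.29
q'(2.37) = 10.70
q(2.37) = 4.70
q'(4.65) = 104.58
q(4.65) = 98.58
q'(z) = exp(z)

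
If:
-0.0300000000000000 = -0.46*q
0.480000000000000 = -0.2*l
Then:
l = -2.40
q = 0.07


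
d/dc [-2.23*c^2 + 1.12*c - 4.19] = 1.12 - 4.46*c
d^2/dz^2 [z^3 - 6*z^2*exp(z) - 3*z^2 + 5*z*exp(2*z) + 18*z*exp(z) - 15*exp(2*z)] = -6*z^2*exp(z) + 20*z*exp(2*z) - 6*z*exp(z) + 6*z - 40*exp(2*z) + 24*exp(z) - 6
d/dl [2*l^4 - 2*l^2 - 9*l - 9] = 8*l^3 - 4*l - 9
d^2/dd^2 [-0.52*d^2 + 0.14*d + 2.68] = -1.04000000000000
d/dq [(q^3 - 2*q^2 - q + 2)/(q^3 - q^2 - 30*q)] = (q^4 - 58*q^3 + 53*q^2 + 4*q + 60)/(q^2*(q^4 - 2*q^3 - 59*q^2 + 60*q + 900))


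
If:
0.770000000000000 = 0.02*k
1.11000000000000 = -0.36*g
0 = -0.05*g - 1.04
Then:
No Solution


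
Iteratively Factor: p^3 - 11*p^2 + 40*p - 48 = (p - 3)*(p^2 - 8*p + 16) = (p - 4)*(p - 3)*(p - 4)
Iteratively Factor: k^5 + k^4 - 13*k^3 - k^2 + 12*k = (k - 3)*(k^4 + 4*k^3 - k^2 - 4*k) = (k - 3)*(k + 1)*(k^3 + 3*k^2 - 4*k) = (k - 3)*(k + 1)*(k + 4)*(k^2 - k) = (k - 3)*(k - 1)*(k + 1)*(k + 4)*(k)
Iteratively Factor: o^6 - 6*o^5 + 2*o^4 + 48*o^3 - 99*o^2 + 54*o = (o)*(o^5 - 6*o^4 + 2*o^3 + 48*o^2 - 99*o + 54) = o*(o - 2)*(o^4 - 4*o^3 - 6*o^2 + 36*o - 27) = o*(o - 3)*(o - 2)*(o^3 - o^2 - 9*o + 9) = o*(o - 3)^2*(o - 2)*(o^2 + 2*o - 3) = o*(o - 3)^2*(o - 2)*(o - 1)*(o + 3)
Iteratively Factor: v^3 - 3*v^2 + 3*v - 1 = (v - 1)*(v^2 - 2*v + 1) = (v - 1)^2*(v - 1)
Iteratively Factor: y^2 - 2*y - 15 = (y - 5)*(y + 3)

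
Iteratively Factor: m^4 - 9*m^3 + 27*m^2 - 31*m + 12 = (m - 1)*(m^3 - 8*m^2 + 19*m - 12) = (m - 3)*(m - 1)*(m^2 - 5*m + 4) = (m - 4)*(m - 3)*(m - 1)*(m - 1)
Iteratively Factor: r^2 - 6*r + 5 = (r - 1)*(r - 5)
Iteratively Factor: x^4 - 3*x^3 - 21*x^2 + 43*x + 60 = (x + 4)*(x^3 - 7*x^2 + 7*x + 15) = (x - 5)*(x + 4)*(x^2 - 2*x - 3) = (x - 5)*(x - 3)*(x + 4)*(x + 1)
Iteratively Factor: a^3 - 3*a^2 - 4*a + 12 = (a - 3)*(a^2 - 4) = (a - 3)*(a - 2)*(a + 2)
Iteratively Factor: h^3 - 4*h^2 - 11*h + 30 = (h + 3)*(h^2 - 7*h + 10) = (h - 5)*(h + 3)*(h - 2)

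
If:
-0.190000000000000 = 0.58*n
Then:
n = -0.33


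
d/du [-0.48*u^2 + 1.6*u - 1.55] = 1.6 - 0.96*u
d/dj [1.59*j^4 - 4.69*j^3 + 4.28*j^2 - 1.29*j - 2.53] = 6.36*j^3 - 14.07*j^2 + 8.56*j - 1.29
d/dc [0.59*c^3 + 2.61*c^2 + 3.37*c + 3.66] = 1.77*c^2 + 5.22*c + 3.37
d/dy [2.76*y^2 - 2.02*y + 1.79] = 5.52*y - 2.02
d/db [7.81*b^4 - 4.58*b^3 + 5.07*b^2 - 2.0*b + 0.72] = 31.24*b^3 - 13.74*b^2 + 10.14*b - 2.0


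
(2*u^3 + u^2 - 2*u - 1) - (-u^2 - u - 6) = 2*u^3 + 2*u^2 - u + 5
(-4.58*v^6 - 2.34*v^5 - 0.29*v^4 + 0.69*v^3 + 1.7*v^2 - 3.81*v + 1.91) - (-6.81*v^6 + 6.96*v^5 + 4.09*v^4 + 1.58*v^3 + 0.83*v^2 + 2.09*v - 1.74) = 2.23*v^6 - 9.3*v^5 - 4.38*v^4 - 0.89*v^3 + 0.87*v^2 - 5.9*v + 3.65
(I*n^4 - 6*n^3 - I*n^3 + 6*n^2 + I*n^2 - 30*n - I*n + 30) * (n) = I*n^5 - 6*n^4 - I*n^4 + 6*n^3 + I*n^3 - 30*n^2 - I*n^2 + 30*n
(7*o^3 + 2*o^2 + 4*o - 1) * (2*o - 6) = 14*o^4 - 38*o^3 - 4*o^2 - 26*o + 6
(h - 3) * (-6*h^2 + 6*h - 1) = -6*h^3 + 24*h^2 - 19*h + 3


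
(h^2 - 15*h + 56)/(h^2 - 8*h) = (h - 7)/h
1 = 1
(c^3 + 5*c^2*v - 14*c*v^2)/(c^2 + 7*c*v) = c - 2*v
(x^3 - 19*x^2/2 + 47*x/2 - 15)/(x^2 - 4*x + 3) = (x^2 - 17*x/2 + 15)/(x - 3)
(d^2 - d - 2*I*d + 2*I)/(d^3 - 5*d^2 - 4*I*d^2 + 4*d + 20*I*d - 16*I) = (d - 2*I)/(d^2 - 4*d*(1 + I) + 16*I)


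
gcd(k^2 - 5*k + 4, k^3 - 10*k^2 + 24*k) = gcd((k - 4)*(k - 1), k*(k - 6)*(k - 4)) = k - 4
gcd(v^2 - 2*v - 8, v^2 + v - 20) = v - 4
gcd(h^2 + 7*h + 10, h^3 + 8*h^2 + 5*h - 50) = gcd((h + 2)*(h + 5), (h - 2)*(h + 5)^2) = h + 5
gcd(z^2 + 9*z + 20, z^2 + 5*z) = z + 5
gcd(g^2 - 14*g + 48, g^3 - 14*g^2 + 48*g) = g^2 - 14*g + 48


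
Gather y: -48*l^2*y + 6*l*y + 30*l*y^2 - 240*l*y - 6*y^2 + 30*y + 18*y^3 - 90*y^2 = 18*y^3 + y^2*(30*l - 96) + y*(-48*l^2 - 234*l + 30)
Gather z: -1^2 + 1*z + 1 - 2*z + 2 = 2 - z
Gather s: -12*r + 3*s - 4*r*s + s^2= -12*r + s^2 + s*(3 - 4*r)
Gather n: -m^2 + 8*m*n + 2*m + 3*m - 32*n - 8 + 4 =-m^2 + 5*m + n*(8*m - 32) - 4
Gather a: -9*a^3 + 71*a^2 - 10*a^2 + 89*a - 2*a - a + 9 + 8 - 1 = -9*a^3 + 61*a^2 + 86*a + 16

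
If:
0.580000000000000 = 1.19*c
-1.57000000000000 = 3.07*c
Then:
No Solution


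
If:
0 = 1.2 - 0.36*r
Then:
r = 3.33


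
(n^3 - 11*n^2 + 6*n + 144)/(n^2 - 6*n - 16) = (n^2 - 3*n - 18)/(n + 2)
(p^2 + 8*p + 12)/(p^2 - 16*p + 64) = (p^2 + 8*p + 12)/(p^2 - 16*p + 64)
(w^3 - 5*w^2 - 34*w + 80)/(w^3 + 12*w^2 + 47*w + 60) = (w^2 - 10*w + 16)/(w^2 + 7*w + 12)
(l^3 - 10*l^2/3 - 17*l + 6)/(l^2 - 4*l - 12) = (l^2 + 8*l/3 - 1)/(l + 2)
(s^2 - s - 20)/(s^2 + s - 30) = (s + 4)/(s + 6)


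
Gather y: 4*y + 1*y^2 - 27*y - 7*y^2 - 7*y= -6*y^2 - 30*y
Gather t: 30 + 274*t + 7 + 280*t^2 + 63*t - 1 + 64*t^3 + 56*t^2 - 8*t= 64*t^3 + 336*t^2 + 329*t + 36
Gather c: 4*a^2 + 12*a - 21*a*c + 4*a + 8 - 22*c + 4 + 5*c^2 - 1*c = 4*a^2 + 16*a + 5*c^2 + c*(-21*a - 23) + 12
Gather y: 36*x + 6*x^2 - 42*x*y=6*x^2 - 42*x*y + 36*x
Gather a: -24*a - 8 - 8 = -24*a - 16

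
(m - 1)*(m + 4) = m^2 + 3*m - 4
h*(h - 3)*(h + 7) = h^3 + 4*h^2 - 21*h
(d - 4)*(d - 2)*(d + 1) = d^3 - 5*d^2 + 2*d + 8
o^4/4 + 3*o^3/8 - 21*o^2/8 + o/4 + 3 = (o/4 + 1)*(o - 2)*(o - 3/2)*(o + 1)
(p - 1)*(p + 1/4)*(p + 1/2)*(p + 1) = p^4 + 3*p^3/4 - 7*p^2/8 - 3*p/4 - 1/8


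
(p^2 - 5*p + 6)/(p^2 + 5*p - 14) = (p - 3)/(p + 7)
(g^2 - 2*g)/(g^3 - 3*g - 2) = g/(g^2 + 2*g + 1)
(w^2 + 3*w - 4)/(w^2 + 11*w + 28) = (w - 1)/(w + 7)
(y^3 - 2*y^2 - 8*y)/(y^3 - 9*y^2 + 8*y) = (y^2 - 2*y - 8)/(y^2 - 9*y + 8)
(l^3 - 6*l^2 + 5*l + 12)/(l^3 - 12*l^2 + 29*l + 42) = (l^2 - 7*l + 12)/(l^2 - 13*l + 42)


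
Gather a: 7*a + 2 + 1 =7*a + 3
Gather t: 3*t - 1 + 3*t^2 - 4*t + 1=3*t^2 - t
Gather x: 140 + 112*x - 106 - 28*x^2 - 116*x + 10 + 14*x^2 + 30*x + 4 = -14*x^2 + 26*x + 48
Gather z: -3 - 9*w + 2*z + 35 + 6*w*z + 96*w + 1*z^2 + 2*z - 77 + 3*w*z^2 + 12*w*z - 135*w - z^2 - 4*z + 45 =3*w*z^2 + 18*w*z - 48*w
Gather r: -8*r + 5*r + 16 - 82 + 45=-3*r - 21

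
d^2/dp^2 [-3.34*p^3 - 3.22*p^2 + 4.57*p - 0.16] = -20.04*p - 6.44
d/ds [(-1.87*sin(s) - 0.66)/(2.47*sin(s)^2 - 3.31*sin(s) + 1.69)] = (4.6189*sin(s)^2 + 3.2604*sin(s) - 5.3449)*cos(s)/(6.1009*sin(s)^4 - 16.3514*sin(s)^3 + 19.3047*sin(s)^2 - 11.1878*sin(s) + 2.8561)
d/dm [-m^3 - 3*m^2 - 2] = 3*m*(-m - 2)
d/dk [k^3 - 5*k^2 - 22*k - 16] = 3*k^2 - 10*k - 22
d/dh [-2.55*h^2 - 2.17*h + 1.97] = -5.1*h - 2.17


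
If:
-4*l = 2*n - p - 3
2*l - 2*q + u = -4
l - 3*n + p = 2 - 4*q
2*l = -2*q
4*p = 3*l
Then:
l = 52/21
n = -53/21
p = 13/7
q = -52/21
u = -292/21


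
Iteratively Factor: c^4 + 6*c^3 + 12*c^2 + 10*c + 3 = (c + 1)*(c^3 + 5*c^2 + 7*c + 3) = (c + 1)^2*(c^2 + 4*c + 3) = (c + 1)^3*(c + 3)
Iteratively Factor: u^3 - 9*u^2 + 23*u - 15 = (u - 3)*(u^2 - 6*u + 5) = (u - 5)*(u - 3)*(u - 1)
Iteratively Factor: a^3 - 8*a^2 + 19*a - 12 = (a - 1)*(a^2 - 7*a + 12) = (a - 3)*(a - 1)*(a - 4)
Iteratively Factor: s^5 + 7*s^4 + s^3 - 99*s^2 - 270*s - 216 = (s + 3)*(s^4 + 4*s^3 - 11*s^2 - 66*s - 72) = (s + 3)^2*(s^3 + s^2 - 14*s - 24) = (s + 2)*(s + 3)^2*(s^2 - s - 12) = (s + 2)*(s + 3)^3*(s - 4)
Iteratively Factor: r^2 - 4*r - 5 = (r + 1)*(r - 5)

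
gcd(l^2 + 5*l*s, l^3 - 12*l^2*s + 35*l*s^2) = l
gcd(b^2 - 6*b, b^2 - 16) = 1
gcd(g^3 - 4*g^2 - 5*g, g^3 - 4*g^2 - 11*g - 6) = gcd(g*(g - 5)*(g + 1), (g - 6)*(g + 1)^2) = g + 1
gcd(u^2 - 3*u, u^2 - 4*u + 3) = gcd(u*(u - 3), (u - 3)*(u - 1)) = u - 3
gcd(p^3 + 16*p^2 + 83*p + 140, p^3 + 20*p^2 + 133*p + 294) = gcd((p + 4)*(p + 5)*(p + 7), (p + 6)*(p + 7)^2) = p + 7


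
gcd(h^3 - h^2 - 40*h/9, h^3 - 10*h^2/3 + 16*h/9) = h^2 - 8*h/3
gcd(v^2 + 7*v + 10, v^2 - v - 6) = v + 2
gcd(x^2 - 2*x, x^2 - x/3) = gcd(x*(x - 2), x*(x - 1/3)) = x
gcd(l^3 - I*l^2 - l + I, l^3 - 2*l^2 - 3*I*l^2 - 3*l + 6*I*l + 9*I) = l + 1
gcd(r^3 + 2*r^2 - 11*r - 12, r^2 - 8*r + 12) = 1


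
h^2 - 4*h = h*(h - 4)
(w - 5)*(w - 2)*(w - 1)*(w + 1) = w^4 - 7*w^3 + 9*w^2 + 7*w - 10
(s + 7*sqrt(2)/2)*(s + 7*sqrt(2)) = s^2 + 21*sqrt(2)*s/2 + 49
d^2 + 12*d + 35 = (d + 5)*(d + 7)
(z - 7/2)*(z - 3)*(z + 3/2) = z^3 - 5*z^2 + 3*z/4 + 63/4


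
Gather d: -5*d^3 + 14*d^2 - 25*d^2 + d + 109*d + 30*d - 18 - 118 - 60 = -5*d^3 - 11*d^2 + 140*d - 196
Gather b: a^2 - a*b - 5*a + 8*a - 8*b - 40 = a^2 + 3*a + b*(-a - 8) - 40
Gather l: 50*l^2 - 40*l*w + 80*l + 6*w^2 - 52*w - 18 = 50*l^2 + l*(80 - 40*w) + 6*w^2 - 52*w - 18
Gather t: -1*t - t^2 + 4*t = -t^2 + 3*t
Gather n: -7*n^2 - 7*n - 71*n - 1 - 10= -7*n^2 - 78*n - 11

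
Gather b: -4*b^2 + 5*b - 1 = -4*b^2 + 5*b - 1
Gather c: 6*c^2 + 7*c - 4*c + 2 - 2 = 6*c^2 + 3*c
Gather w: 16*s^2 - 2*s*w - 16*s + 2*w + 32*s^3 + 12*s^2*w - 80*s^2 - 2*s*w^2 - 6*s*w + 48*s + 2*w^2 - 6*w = 32*s^3 - 64*s^2 + 32*s + w^2*(2 - 2*s) + w*(12*s^2 - 8*s - 4)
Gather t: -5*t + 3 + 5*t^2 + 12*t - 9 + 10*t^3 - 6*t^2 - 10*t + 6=10*t^3 - t^2 - 3*t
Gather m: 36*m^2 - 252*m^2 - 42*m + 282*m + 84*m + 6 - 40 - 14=-216*m^2 + 324*m - 48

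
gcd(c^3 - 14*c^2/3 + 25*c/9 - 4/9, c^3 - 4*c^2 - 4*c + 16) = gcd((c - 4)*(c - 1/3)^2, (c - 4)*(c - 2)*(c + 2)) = c - 4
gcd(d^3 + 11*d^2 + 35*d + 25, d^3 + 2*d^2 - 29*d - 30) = d + 1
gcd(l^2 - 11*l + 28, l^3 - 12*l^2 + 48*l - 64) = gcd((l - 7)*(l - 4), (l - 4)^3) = l - 4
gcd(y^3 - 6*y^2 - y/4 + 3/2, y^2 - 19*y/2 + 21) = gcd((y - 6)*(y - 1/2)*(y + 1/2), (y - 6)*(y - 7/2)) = y - 6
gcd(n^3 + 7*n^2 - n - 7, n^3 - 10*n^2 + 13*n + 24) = n + 1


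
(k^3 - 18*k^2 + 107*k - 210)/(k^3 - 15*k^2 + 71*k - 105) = (k - 6)/(k - 3)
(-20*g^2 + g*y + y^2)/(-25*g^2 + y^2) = (-4*g + y)/(-5*g + y)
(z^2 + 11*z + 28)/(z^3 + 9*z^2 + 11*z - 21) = (z + 4)/(z^2 + 2*z - 3)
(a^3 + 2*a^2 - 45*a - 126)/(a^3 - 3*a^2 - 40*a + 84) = (a + 3)/(a - 2)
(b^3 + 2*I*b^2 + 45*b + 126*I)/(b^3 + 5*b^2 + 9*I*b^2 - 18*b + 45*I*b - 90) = (b - 7*I)/(b + 5)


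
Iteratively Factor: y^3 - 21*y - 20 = (y + 4)*(y^2 - 4*y - 5) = (y - 5)*(y + 4)*(y + 1)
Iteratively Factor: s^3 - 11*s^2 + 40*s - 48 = (s - 4)*(s^2 - 7*s + 12) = (s - 4)^2*(s - 3)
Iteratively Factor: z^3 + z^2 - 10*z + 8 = (z - 2)*(z^2 + 3*z - 4) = (z - 2)*(z + 4)*(z - 1)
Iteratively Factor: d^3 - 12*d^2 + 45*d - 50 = (d - 5)*(d^2 - 7*d + 10) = (d - 5)*(d - 2)*(d - 5)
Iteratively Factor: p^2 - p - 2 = (p - 2)*(p + 1)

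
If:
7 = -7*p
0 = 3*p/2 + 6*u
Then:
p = -1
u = 1/4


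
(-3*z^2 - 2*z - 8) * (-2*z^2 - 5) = 6*z^4 + 4*z^3 + 31*z^2 + 10*z + 40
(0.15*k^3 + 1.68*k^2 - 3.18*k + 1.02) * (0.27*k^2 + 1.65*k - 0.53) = 0.0405*k^5 + 0.7011*k^4 + 1.8339*k^3 - 5.862*k^2 + 3.3684*k - 0.5406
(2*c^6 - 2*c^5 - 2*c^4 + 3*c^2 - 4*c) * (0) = 0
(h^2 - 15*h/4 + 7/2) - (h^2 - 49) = 105/2 - 15*h/4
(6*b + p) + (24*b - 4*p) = 30*b - 3*p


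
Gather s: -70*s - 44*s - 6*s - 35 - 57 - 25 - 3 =-120*s - 120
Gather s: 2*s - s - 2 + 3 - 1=s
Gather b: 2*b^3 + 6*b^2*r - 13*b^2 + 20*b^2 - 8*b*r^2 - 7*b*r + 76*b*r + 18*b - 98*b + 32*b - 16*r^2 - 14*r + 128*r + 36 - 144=2*b^3 + b^2*(6*r + 7) + b*(-8*r^2 + 69*r - 48) - 16*r^2 + 114*r - 108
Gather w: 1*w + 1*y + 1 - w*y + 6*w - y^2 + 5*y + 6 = w*(7 - y) - y^2 + 6*y + 7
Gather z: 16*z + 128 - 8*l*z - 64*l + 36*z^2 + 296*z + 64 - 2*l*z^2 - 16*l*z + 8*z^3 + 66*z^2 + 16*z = -64*l + 8*z^3 + z^2*(102 - 2*l) + z*(328 - 24*l) + 192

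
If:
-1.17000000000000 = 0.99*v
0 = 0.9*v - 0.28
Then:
No Solution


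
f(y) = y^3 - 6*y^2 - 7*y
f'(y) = 3*y^2 - 12*y - 7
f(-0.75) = 1.45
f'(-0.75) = 3.69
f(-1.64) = -9.07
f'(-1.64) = 20.75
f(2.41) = -37.72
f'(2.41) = -18.50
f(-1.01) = -0.08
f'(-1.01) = 8.18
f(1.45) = -19.72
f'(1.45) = -18.09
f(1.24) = -16.00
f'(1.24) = -17.27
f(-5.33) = -284.56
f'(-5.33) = 142.19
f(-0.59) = 1.84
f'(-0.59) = 1.12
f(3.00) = -48.00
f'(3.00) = -16.00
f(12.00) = 780.00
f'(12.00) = 281.00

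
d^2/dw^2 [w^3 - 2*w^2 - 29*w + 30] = 6*w - 4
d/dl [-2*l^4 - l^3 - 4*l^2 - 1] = l*(-8*l^2 - 3*l - 8)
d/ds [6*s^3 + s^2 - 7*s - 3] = 18*s^2 + 2*s - 7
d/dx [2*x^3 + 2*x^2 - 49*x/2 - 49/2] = 6*x^2 + 4*x - 49/2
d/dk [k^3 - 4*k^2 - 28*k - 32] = 3*k^2 - 8*k - 28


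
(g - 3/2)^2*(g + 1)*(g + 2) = g^4 - 19*g^2/4 + 3*g/4 + 9/2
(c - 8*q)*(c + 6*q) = c^2 - 2*c*q - 48*q^2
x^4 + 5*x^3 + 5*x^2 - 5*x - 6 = (x - 1)*(x + 1)*(x + 2)*(x + 3)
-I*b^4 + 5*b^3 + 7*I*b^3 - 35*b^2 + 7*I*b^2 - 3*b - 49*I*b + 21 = (b - 7)*(b + I)*(b + 3*I)*(-I*b + 1)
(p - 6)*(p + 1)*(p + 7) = p^3 + 2*p^2 - 41*p - 42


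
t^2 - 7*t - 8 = (t - 8)*(t + 1)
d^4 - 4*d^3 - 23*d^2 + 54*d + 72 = (d - 6)*(d - 3)*(d + 1)*(d + 4)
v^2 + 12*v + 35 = (v + 5)*(v + 7)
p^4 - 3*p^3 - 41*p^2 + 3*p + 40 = (p - 8)*(p - 1)*(p + 1)*(p + 5)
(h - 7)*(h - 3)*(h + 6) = h^3 - 4*h^2 - 39*h + 126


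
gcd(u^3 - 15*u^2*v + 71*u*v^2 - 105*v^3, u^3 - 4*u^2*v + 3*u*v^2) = u - 3*v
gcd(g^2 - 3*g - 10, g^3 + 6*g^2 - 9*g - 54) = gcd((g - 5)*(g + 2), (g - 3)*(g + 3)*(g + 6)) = 1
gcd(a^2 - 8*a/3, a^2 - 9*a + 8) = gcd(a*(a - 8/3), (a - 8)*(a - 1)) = 1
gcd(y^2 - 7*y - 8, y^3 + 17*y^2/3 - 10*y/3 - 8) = y + 1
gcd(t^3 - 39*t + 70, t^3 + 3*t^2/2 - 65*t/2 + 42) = t + 7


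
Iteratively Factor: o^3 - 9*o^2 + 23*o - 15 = (o - 3)*(o^2 - 6*o + 5) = (o - 5)*(o - 3)*(o - 1)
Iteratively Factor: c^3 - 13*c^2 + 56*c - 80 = (c - 4)*(c^2 - 9*c + 20) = (c - 4)^2*(c - 5)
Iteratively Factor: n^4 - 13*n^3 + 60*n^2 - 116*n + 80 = (n - 5)*(n^3 - 8*n^2 + 20*n - 16) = (n - 5)*(n - 4)*(n^2 - 4*n + 4) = (n - 5)*(n - 4)*(n - 2)*(n - 2)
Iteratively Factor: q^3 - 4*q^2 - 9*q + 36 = (q - 4)*(q^2 - 9) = (q - 4)*(q - 3)*(q + 3)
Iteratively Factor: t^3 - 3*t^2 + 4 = (t - 2)*(t^2 - t - 2) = (t - 2)*(t + 1)*(t - 2)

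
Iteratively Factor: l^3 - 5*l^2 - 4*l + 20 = (l - 2)*(l^2 - 3*l - 10) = (l - 5)*(l - 2)*(l + 2)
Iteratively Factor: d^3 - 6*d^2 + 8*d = (d - 2)*(d^2 - 4*d) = d*(d - 2)*(d - 4)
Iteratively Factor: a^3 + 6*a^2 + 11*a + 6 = (a + 3)*(a^2 + 3*a + 2) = (a + 2)*(a + 3)*(a + 1)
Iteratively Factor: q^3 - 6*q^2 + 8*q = (q)*(q^2 - 6*q + 8) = q*(q - 4)*(q - 2)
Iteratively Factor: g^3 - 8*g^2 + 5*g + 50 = (g + 2)*(g^2 - 10*g + 25) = (g - 5)*(g + 2)*(g - 5)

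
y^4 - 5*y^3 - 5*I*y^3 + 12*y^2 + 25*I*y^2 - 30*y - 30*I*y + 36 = (y - 3)*(y - 2)*(y - 6*I)*(y + I)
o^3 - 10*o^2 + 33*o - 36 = (o - 4)*(o - 3)^2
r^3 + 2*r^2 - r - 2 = (r - 1)*(r + 1)*(r + 2)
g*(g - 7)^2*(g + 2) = g^4 - 12*g^3 + 21*g^2 + 98*g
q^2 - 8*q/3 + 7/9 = (q - 7/3)*(q - 1/3)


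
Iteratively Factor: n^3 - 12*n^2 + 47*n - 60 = (n - 4)*(n^2 - 8*n + 15) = (n - 5)*(n - 4)*(n - 3)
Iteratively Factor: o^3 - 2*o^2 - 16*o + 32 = (o - 4)*(o^2 + 2*o - 8) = (o - 4)*(o + 4)*(o - 2)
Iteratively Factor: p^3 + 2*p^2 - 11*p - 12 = (p + 4)*(p^2 - 2*p - 3) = (p + 1)*(p + 4)*(p - 3)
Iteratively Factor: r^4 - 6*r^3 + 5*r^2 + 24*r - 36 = (r + 2)*(r^3 - 8*r^2 + 21*r - 18) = (r - 3)*(r + 2)*(r^2 - 5*r + 6) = (r - 3)*(r - 2)*(r + 2)*(r - 3)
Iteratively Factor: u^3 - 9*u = (u)*(u^2 - 9) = u*(u + 3)*(u - 3)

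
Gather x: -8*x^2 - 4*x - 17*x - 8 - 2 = -8*x^2 - 21*x - 10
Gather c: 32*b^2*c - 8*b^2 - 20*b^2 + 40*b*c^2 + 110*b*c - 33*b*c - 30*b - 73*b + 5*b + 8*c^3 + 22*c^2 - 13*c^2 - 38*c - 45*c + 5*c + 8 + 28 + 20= -28*b^2 - 98*b + 8*c^3 + c^2*(40*b + 9) + c*(32*b^2 + 77*b - 78) + 56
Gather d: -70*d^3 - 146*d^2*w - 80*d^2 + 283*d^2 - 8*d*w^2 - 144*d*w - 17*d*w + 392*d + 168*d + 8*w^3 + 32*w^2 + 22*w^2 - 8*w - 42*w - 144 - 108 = -70*d^3 + d^2*(203 - 146*w) + d*(-8*w^2 - 161*w + 560) + 8*w^3 + 54*w^2 - 50*w - 252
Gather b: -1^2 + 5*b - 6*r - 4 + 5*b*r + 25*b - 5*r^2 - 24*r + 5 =b*(5*r + 30) - 5*r^2 - 30*r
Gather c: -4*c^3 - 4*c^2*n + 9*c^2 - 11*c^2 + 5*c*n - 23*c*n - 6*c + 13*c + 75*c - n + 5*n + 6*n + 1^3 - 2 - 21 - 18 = -4*c^3 + c^2*(-4*n - 2) + c*(82 - 18*n) + 10*n - 40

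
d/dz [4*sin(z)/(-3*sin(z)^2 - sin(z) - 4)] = 4*(3*sin(z)^2 - 4)*cos(z)/(3*sin(z)^2 + sin(z) + 4)^2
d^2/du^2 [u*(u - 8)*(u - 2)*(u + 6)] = 12*u^2 - 24*u - 88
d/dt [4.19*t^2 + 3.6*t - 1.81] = 8.38*t + 3.6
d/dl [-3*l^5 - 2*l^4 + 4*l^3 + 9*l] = -15*l^4 - 8*l^3 + 12*l^2 + 9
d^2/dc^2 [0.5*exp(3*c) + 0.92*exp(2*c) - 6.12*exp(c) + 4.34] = (4.5*exp(2*c) + 3.68*exp(c) - 6.12)*exp(c)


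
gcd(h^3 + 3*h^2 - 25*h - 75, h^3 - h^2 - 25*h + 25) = h^2 - 25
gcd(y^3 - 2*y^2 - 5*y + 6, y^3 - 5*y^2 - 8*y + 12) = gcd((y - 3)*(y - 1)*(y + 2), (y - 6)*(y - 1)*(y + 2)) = y^2 + y - 2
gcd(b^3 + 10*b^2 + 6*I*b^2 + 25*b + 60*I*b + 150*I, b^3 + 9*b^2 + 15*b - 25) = b^2 + 10*b + 25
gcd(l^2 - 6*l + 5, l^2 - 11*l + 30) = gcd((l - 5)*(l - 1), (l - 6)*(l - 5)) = l - 5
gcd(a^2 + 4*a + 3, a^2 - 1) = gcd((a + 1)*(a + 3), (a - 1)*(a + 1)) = a + 1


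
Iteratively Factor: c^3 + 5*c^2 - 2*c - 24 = (c + 3)*(c^2 + 2*c - 8) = (c + 3)*(c + 4)*(c - 2)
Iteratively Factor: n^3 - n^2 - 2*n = (n + 1)*(n^2 - 2*n) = n*(n + 1)*(n - 2)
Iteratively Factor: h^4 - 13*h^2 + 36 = (h + 3)*(h^3 - 3*h^2 - 4*h + 12) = (h + 2)*(h + 3)*(h^2 - 5*h + 6) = (h - 2)*(h + 2)*(h + 3)*(h - 3)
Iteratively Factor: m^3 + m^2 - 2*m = (m + 2)*(m^2 - m) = m*(m + 2)*(m - 1)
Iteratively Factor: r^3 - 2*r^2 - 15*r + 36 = (r - 3)*(r^2 + r - 12) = (r - 3)*(r + 4)*(r - 3)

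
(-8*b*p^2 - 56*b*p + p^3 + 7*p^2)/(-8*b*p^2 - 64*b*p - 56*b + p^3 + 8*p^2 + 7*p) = p/(p + 1)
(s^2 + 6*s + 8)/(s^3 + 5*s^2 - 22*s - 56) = (s + 4)/(s^2 + 3*s - 28)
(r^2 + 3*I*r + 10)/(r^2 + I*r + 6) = (r + 5*I)/(r + 3*I)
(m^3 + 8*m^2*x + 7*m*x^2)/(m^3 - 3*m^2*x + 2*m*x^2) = (m^2 + 8*m*x + 7*x^2)/(m^2 - 3*m*x + 2*x^2)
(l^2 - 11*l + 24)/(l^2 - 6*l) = (l^2 - 11*l + 24)/(l*(l - 6))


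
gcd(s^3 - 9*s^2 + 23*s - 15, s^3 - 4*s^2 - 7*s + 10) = s^2 - 6*s + 5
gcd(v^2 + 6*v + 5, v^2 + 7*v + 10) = v + 5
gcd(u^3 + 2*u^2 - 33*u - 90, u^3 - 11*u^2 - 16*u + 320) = u + 5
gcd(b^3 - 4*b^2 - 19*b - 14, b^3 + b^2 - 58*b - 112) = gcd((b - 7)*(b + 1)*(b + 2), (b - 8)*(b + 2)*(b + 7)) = b + 2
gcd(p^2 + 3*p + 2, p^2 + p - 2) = p + 2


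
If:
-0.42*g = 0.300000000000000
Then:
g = -0.71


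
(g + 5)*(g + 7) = g^2 + 12*g + 35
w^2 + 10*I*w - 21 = (w + 3*I)*(w + 7*I)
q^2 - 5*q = q*(q - 5)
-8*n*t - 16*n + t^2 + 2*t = (-8*n + t)*(t + 2)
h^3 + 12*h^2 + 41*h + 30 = (h + 1)*(h + 5)*(h + 6)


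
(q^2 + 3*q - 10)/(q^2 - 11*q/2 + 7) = 2*(q + 5)/(2*q - 7)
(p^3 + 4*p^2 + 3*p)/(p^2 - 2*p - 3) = p*(p + 3)/(p - 3)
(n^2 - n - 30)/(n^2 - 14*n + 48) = (n + 5)/(n - 8)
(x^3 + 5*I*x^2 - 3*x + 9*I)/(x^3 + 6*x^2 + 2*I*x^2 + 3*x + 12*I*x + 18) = (x + 3*I)/(x + 6)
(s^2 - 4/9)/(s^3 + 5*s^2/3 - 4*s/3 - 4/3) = (s - 2/3)/(s^2 + s - 2)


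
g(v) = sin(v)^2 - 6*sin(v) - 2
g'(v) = 2*sin(v)*cos(v) - 6*cos(v)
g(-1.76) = 4.86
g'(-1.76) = 1.50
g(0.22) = -3.26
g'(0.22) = -5.43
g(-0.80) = 2.82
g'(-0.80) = -5.18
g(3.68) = 1.34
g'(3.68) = 6.03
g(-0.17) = -0.96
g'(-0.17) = -6.25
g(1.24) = -6.78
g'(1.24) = -1.33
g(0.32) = -3.79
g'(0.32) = -5.10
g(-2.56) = 1.60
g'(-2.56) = 5.93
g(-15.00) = 2.32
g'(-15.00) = 5.55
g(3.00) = -2.83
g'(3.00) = 5.66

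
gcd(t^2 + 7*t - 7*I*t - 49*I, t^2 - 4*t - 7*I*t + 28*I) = t - 7*I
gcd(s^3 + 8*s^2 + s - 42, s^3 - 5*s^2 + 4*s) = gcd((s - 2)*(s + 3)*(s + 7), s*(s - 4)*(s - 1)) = 1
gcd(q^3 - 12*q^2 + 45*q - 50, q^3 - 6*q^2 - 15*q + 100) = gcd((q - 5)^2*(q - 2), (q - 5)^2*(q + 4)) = q^2 - 10*q + 25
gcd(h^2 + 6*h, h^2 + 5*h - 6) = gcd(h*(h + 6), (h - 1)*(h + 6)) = h + 6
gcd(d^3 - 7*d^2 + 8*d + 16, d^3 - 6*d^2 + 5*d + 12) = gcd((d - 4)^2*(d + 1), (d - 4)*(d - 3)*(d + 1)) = d^2 - 3*d - 4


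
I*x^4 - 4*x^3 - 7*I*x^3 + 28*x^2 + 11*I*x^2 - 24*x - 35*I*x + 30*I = (x - 6)*(x - I)*(x + 5*I)*(I*x - I)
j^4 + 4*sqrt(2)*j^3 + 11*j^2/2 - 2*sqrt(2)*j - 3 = (j - sqrt(2)/2)*(j + sqrt(2)/2)*(j + sqrt(2))*(j + 3*sqrt(2))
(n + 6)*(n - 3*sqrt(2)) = n^2 - 3*sqrt(2)*n + 6*n - 18*sqrt(2)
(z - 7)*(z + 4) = z^2 - 3*z - 28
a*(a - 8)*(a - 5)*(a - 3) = a^4 - 16*a^3 + 79*a^2 - 120*a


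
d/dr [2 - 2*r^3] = -6*r^2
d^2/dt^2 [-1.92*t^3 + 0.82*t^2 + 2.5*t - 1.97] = 1.64 - 11.52*t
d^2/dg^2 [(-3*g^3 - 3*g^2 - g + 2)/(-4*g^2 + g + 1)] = 2*(43*g^3 - 51*g^2 + 45*g - 8)/(64*g^6 - 48*g^5 - 36*g^4 + 23*g^3 + 9*g^2 - 3*g - 1)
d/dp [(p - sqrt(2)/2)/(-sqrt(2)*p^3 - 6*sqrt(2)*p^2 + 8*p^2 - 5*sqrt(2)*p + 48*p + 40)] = (-sqrt(2)*p^3 - 6*sqrt(2)*p^2 + 8*p^2 - 5*sqrt(2)*p + 48*p + (2*p - sqrt(2))*(3*sqrt(2)*p^2 - 16*p + 12*sqrt(2)*p - 48 + 5*sqrt(2))/2 + 40)/(sqrt(2)*p^3 - 8*p^2 + 6*sqrt(2)*p^2 - 48*p + 5*sqrt(2)*p - 40)^2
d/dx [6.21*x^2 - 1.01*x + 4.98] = 12.42*x - 1.01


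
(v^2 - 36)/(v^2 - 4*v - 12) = (v + 6)/(v + 2)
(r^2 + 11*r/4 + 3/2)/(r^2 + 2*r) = (r + 3/4)/r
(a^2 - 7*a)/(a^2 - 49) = a/(a + 7)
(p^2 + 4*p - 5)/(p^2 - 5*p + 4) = (p + 5)/(p - 4)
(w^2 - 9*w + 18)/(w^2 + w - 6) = (w^2 - 9*w + 18)/(w^2 + w - 6)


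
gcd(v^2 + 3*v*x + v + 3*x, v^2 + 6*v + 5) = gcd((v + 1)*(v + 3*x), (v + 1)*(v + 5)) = v + 1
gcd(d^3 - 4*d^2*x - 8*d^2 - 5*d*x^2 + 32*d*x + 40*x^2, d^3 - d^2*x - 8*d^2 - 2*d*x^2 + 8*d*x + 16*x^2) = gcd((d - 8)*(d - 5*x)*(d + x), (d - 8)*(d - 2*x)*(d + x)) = d^2 + d*x - 8*d - 8*x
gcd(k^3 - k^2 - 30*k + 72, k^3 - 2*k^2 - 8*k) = k - 4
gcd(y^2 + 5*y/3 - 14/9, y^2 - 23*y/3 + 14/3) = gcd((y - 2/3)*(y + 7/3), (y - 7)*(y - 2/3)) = y - 2/3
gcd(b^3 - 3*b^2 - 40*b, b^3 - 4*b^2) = b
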